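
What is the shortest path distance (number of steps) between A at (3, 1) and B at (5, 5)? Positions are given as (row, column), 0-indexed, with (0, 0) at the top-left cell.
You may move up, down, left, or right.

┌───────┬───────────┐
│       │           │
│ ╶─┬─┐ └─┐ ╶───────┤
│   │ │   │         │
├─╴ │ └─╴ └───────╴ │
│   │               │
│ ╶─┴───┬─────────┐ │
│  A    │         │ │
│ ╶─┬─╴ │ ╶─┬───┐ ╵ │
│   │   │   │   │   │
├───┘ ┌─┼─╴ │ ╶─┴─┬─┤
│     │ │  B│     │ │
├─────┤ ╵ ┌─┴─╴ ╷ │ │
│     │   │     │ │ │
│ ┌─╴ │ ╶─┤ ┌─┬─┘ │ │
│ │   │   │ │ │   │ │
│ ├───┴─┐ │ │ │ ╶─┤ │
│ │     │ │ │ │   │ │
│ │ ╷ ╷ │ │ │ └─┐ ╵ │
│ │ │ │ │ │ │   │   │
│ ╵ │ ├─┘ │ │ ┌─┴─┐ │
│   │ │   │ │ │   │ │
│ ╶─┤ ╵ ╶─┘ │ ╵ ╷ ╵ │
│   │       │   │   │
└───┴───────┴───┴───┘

Finding path from (3, 1) to (5, 5):
Path: (3,1) → (3,0) → (2,0) → (2,1) → (1,1) → (1,0) → (0,0) → (0,1) → (0,2) → (0,3) → (1,3) → (1,4) → (2,4) → (2,5) → (2,6) → (2,7) → (2,8) → (2,9) → (3,9) → (4,9) → (4,8) → (3,8) → (3,7) → (3,6) → (3,5) → (3,4) → (4,4) → (4,5) → (5,5)
Distance: 28 steps

Solution:

┌───────┬───────────┐
│↱ → → ↓│           │
│ ╶─┬─┐ └─┐ ╶───────┤
│↑ ↰│ │↳ ↓│         │
├─╴ │ └─╴ └───────╴ │
│↱ ↑│    ↳ → → → → ↓│
│ ╶─┴───┬─────────┐ │
│↑ A    │↓ ← ← ← ↰│↓│
│ ╶─┬─╴ │ ╶─┬───┐ ╵ │
│   │   │↳ ↓│   │↑ ↲│
├───┘ ┌─┼─╴ │ ╶─┴─┬─┤
│     │ │  B│     │ │
├─────┤ ╵ ┌─┴─╴ ╷ │ │
│     │   │     │ │ │
│ ┌─╴ │ ╶─┤ ┌─┬─┘ │ │
│ │   │   │ │ │   │ │
│ ├───┴─┐ │ │ │ ╶─┤ │
│ │     │ │ │ │   │ │
│ │ ╷ ╷ │ │ │ └─┐ ╵ │
│ │ │ │ │ │ │   │   │
│ ╵ │ ├─┘ │ │ ┌─┴─┐ │
│   │ │   │ │ │   │ │
│ ╶─┤ ╵ ╶─┘ │ ╵ ╷ ╵ │
│   │       │   │   │
└───┴───────┴───┴───┘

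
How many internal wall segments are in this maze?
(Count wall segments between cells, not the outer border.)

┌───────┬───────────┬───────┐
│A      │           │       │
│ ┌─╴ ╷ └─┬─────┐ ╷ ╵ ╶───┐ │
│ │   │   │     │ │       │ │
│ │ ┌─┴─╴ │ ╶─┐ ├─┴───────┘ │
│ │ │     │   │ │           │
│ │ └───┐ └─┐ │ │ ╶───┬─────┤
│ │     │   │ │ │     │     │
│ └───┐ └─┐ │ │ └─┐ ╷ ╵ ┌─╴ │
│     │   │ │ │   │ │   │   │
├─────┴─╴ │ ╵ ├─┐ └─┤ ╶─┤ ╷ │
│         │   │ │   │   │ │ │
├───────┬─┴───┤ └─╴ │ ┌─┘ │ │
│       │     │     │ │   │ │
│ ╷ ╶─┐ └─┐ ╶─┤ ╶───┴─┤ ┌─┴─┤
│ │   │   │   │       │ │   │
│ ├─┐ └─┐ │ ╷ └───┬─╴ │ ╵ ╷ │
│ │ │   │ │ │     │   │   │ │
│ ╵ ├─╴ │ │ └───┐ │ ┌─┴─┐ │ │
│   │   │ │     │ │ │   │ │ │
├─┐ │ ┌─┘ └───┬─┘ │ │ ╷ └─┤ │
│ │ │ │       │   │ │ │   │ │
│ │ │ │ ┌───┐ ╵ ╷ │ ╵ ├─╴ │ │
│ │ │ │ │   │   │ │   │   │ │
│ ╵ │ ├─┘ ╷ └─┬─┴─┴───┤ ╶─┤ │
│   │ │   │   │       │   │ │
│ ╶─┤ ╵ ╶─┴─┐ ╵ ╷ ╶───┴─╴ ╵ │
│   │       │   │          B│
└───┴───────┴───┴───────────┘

Counting internal wall segments:
Total internal walls: 169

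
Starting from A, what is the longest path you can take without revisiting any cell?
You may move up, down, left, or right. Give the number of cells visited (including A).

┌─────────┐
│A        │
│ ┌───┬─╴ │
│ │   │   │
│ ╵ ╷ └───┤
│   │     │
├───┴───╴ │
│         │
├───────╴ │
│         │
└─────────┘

Finding longest simple path using DFS:
Start: (0, 0)
Longest path visits 15 cells
Path: A → down → down → right → up → right → down → right → right → down → down → left → left → left → left

Solution:

┌─────────┐
│A        │
│ ┌───┬─╴ │
│↓│↱ ↓│   │
│ ╵ ╷ └───┤
│↳ ↑│↳ → ↓│
├───┴───╴ │
│        ↓│
├───────╴ │
│B ← ← ← ↲│
└─────────┘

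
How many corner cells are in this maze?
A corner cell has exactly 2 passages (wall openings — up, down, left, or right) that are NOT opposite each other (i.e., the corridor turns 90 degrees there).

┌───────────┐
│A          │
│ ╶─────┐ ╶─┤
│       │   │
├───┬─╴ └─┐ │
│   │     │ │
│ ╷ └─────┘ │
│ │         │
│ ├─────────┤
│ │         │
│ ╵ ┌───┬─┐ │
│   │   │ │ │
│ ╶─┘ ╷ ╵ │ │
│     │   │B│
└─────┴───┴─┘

Counting corner cells (2 non-opposite passages):
Total corners: 18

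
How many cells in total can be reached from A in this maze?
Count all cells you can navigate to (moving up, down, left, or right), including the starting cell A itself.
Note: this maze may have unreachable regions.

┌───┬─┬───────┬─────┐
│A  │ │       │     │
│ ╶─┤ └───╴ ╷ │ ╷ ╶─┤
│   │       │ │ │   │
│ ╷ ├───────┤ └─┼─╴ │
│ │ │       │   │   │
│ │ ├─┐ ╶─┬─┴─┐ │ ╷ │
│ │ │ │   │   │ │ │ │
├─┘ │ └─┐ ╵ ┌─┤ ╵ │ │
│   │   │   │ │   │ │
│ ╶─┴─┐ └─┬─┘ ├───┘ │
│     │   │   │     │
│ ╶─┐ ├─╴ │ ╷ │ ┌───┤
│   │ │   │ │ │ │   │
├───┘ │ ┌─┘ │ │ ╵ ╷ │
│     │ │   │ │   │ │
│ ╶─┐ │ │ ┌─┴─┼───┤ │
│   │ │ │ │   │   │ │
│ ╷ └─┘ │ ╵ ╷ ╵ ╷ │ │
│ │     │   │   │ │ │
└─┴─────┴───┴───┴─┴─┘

Using BFS/flood-fill to find all reachable cells from A:
Maze size: 10 × 10 = 100 total cells
65 cell(s) are walled off and cannot be reached from A.
Reachable cells: 35

Reachable region (· marks reachable cells):

┌───┬─┬───────┬─────┐
│A ·│ │       │     │
│ ╶─┤ └───╴ ╷ │ ╷ ╶─┤
│· ·│       │ │ │   │
│ ╷ ├───────┤ └─┼─╴ │
│·│·│       │   │   │
│ │ ├─┐ ╶─┬─┴─┐ │ ╷ │
│·│·│·│   │   │ │ │ │
├─┘ │ └─┐ ╵ ┌─┤ ╵ │ │
│· ·│· ·│   │ │   │ │
│ ╶─┴─┐ └─┬─┘ ├───┘ │
│· · ·│· ·│   │     │
│ ╶─┐ ├─╴ │ ╷ │ ┌───┤
│· ·│·│· ·│ │ │ │   │
├───┘ │ ┌─┘ │ │ ╵ ╷ │
│· · ·│·│   │ │   │ │
│ ╶─┐ │ │ ┌─┴─┼───┤ │
│· ·│·│·│ │   │   │ │
│ ╷ └─┘ │ ╵ ╷ ╵ ╷ │ │
│·│· · ·│   │   │ │ │
└─┴─────┴───┴───┴─┴─┘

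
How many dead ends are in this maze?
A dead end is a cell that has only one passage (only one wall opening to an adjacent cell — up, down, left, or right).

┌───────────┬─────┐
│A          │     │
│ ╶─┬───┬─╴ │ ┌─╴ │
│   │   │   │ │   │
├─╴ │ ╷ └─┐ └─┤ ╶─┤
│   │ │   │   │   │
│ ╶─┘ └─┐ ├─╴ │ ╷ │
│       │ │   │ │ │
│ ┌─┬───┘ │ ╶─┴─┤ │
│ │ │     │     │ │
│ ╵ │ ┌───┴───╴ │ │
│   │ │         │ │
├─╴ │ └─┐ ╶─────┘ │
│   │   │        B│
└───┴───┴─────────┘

Checking each cell for number of passages:

Dead ends found at positions:
  (1, 4)
  (1, 6)
  (3, 3)
  (3, 7)
  (4, 1)
  (5, 3)
  (6, 0)
  (6, 3)
Total dead ends: 8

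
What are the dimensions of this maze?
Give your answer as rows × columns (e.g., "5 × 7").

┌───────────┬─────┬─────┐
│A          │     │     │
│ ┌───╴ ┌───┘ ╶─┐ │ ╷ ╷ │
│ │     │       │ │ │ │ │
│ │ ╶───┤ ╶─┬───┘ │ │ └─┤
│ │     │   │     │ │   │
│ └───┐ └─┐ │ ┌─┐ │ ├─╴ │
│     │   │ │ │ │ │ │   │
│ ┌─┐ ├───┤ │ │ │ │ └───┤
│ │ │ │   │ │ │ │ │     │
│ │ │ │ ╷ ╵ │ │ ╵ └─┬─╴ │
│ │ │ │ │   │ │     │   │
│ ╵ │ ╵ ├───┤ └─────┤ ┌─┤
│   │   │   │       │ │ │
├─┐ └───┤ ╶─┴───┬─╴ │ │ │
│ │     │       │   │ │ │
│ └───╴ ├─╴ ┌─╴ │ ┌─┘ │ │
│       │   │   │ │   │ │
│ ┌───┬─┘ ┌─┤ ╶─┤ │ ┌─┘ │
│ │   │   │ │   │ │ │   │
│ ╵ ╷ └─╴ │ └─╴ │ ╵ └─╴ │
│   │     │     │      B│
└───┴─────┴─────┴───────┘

Counting the maze dimensions:
Rows (vertical): 11
Columns (horizontal): 12
Dimensions: 11 × 12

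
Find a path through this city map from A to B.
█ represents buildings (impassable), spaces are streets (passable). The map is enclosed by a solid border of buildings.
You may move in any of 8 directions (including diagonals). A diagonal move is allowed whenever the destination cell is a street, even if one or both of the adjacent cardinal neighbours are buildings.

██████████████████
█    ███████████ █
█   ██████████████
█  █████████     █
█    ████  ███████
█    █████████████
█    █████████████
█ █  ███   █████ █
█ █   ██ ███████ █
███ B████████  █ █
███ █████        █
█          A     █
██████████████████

Finding the shortest path from A to B:
Movement: 8-directional
Path length: 9 steps
Directions: left → left → left → left → left → left → left → up-left → up-right

Solution:

██████████████████
█    ███████████ █
█   ██████████████
█  █████████     █
█    ████  ███████
█    █████████████
█    █████████████
█ █  ███   █████ █
█ █   ██ ███████ █
███ B████████  █ █
███↗█████        █
█   ↖←←←←←←A     █
██████████████████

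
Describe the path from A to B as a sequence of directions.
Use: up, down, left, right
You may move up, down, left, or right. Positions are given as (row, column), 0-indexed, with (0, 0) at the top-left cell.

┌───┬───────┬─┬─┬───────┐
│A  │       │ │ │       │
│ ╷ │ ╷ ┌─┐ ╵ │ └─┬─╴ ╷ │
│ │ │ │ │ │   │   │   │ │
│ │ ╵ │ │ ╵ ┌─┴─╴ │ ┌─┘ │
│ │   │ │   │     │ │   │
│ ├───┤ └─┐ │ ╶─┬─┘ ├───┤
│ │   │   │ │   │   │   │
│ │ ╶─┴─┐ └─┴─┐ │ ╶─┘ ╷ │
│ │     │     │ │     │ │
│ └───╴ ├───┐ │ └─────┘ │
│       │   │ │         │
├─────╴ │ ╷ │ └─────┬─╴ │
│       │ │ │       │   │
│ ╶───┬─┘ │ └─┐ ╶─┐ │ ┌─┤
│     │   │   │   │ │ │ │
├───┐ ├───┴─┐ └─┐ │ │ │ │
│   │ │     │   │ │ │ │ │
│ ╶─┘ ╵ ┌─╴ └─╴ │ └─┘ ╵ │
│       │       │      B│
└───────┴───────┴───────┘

Finding the path and converting it to directions:
Path through cells: (0,0) → (0,1) → (1,1) → (2,1) → (2,2) → (1,2) → (0,2) → (0,3) → (1,3) → (2,3) → (3,3) → (3,4) → (4,4) → (4,5) → (4,6) → (5,6) → (6,6) → (6,7) → (7,7) → (7,8) → (8,8) → (9,8) → (9,9) → (9,10) → (9,11)
Directions: right, down, down, right, up, up, right, down, down, down, right, down, right, right, down, down, right, down, right, down, down, right, right, right

Solution:

┌───┬───────┬─┬─┬───────┐
│A ↓│↱ ↓    │ │ │       │
│ ╷ │ ╷ ┌─┐ ╵ │ └─┬─╴ ╷ │
│ │↓│↑│↓│ │   │   │   │ │
│ │ ╵ │ │ ╵ ┌─┴─╴ │ ┌─┘ │
│ │↳ ↑│↓│   │     │ │   │
│ ├───┤ └─┐ │ ╶─┬─┘ ├───┤
│ │   │↳ ↓│ │   │   │   │
│ │ ╶─┴─┐ └─┴─┐ │ ╶─┘ ╷ │
│ │     │↳ → ↓│ │     │ │
│ └───╴ ├───┐ │ └─────┘ │
│       │   │↓│         │
├─────╴ │ ╷ │ └─────┬─╴ │
│       │ │ │↳ ↓    │   │
│ ╶───┬─┘ │ └─┐ ╶─┐ │ ┌─┤
│     │   │   │↳ ↓│ │ │ │
├───┐ ├───┴─┐ └─┐ │ │ │ │
│   │ │     │   │↓│ │ │ │
│ ╶─┘ ╵ ┌─╴ └─╴ │ └─┘ ╵ │
│       │       │↳ → → B│
└───────┴───────┴───────┘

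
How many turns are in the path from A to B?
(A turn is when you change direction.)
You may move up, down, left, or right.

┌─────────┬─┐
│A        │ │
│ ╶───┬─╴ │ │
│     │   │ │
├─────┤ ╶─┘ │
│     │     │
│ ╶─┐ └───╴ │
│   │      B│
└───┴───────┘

Directions: right, right, right, right, down, left, down, right, right, down
Number of turns: 5

Solution:

┌─────────┬─┐
│A → → → ↓│ │
│ ╶───┬─╴ │ │
│     │↓ ↲│ │
├─────┤ ╶─┘ │
│     │↳ → ↓│
│ ╶─┐ └───╴ │
│   │      B│
└───┴───────┘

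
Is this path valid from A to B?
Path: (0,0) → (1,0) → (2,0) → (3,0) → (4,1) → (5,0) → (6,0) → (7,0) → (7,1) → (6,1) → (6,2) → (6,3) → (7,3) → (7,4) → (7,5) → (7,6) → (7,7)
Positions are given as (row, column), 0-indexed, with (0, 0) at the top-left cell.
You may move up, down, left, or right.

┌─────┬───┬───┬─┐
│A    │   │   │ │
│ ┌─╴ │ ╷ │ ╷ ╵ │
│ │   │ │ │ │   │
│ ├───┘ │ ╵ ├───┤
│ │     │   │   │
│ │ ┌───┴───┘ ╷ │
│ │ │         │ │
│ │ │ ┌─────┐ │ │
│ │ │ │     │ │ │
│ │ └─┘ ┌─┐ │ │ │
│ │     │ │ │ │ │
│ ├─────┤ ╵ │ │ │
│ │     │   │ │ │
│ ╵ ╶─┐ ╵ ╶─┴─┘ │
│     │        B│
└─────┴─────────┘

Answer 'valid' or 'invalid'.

Checking path validity:
Result: Invalid move at step 4: cannot move from (3, 0) to (4, 1).

invalid

Correct solution:

┌─────┬───┬───┬─┐
│A    │   │   │ │
│ ┌─╴ │ ╷ │ ╷ ╵ │
│↓│   │ │ │ │   │
│ ├───┘ │ ╵ ├───┤
│↓│     │   │   │
│ │ ┌───┴───┘ ╷ │
│↓│ │         │ │
│ │ │ ┌─────┐ │ │
│↓│ │ │     │ │ │
│ │ └─┘ ┌─┐ │ │ │
│↓│     │ │ │ │ │
│ ├─────┤ ╵ │ │ │
│↓│↱ → ↓│   │ │ │
│ ╵ ╶─┐ ╵ ╶─┴─┘ │
│↳ ↑  │↳ → → → B│
└─────┴─────────┘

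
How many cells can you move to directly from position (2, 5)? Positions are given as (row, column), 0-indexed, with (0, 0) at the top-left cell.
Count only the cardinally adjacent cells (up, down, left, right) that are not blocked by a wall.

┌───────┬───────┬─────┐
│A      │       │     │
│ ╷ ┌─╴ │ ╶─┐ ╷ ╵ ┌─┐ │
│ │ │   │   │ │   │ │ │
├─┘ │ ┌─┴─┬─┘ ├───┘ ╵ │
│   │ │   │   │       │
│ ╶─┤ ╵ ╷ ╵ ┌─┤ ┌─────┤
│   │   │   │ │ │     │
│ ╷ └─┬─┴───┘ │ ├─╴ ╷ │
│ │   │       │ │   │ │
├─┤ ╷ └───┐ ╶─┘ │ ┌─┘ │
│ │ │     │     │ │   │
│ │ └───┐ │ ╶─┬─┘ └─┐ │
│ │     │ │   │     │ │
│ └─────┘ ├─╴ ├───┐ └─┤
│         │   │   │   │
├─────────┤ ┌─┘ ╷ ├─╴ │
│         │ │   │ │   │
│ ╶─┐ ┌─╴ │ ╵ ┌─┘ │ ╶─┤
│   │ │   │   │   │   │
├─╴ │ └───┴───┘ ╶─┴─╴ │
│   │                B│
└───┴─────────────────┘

Checking passable neighbors of (2, 5):
Neighbors: (3, 5), (2, 6)
Count: 2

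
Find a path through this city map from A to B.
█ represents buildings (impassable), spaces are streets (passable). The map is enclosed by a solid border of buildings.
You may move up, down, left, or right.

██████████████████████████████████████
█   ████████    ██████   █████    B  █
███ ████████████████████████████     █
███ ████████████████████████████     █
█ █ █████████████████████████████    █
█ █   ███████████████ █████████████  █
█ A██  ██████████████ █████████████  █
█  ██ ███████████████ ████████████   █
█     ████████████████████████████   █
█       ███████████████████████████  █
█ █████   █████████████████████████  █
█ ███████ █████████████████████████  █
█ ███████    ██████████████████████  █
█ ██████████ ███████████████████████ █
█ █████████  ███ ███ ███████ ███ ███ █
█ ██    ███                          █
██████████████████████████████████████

Finding the shortest path from A to B:
Movement: cardinal only
Path length: 59 steps
Directions: down → down → down → right → right → right → right → right → down → right → right → down → down → right → right → right → down → down → down → right → right → right → right → right → right → right → right → right → right → right → right → right → right → right → right → right → right → right → right → right → right → right → right → up → up → up → up → up → up → up → up → up → up → up → up → up → up → left → left

Solution:

██████████████████████████████████████
█   ████████    ██████   █████    B←↰█
███ ████████████████████████████    ↑█
███ ████████████████████████████    ↑█
█ █ █████████████████████████████   ↑█
█ █   ███████████████ █████████████ ↑█
█ A██  ██████████████ █████████████ ↑█
█ ↓██ ███████████████ ████████████  ↑█
█ ↓   ████████████████████████████  ↑█
█ ↳→→→→↓███████████████████████████ ↑█
█ █████↳→↓█████████████████████████ ↑█
█ ███████↓█████████████████████████ ↑█
█ ███████↳→→↓██████████████████████ ↑█
█ ██████████↓███████████████████████↑█
█ █████████ ↓███ ███ ███████ ███ ███↑█
█ ██    ███ ↳→→→→→→→→→→→→→→→→→→→→→→→↑█
██████████████████████████████████████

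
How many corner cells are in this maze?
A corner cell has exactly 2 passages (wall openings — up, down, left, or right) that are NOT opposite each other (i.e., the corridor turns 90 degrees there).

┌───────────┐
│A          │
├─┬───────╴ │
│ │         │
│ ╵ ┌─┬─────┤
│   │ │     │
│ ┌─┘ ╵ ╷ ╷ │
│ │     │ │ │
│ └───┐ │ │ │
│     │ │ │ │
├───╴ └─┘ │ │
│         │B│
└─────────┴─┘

Counting corner cells (2 non-opposite passages):
Total corners: 9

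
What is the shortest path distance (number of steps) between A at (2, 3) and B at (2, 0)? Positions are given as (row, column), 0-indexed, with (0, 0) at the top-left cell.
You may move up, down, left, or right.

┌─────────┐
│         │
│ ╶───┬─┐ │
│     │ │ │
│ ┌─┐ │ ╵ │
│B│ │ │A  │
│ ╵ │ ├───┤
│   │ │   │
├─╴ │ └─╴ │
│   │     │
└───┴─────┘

Finding path from (2, 3) to (2, 0):
Path: (2,3) → (2,4) → (1,4) → (0,4) → (0,3) → (0,2) → (0,1) → (0,0) → (1,0) → (2,0)
Distance: 9 steps

Solution:

┌─────────┐
│↓ ← ← ← ↰│
│ ╶───┬─┐ │
│↓    │ │↑│
│ ┌─┐ │ ╵ │
│B│ │ │A ↑│
│ ╵ │ ├───┤
│   │ │   │
├─╴ │ └─╴ │
│   │     │
└───┴─────┘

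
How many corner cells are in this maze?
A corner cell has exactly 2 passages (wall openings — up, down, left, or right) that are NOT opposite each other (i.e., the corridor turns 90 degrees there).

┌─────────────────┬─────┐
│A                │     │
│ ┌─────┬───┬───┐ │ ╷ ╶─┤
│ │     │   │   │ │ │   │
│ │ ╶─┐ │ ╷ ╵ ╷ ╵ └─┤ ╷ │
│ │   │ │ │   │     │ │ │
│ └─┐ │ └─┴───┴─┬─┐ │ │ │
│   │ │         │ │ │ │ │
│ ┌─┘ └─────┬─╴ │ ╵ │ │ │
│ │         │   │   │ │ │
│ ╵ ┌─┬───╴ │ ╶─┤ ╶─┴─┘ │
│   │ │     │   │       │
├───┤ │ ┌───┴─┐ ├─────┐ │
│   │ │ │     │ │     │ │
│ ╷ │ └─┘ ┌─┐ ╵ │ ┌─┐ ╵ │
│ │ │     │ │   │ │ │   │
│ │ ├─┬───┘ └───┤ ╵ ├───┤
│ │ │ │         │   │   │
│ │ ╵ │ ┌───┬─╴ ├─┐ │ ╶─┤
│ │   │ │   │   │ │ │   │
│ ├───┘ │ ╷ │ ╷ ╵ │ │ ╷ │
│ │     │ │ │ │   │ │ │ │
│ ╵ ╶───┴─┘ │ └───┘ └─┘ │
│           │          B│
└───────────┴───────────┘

Counting corner cells (2 non-opposite passages):
Total corners: 60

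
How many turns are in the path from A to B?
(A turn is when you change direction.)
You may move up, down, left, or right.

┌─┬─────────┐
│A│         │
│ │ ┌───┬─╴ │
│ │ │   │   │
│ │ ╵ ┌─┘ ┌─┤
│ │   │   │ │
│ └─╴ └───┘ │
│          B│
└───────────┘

Directions: down, down, down, right, right, right, right, right
Number of turns: 1

Solution:

┌─┬─────────┐
│A│         │
│ │ ┌───┬─╴ │
│↓│ │   │   │
│ │ ╵ ┌─┘ ┌─┤
│↓│   │   │ │
│ └─╴ └───┘ │
│↳ → → → → B│
└───────────┘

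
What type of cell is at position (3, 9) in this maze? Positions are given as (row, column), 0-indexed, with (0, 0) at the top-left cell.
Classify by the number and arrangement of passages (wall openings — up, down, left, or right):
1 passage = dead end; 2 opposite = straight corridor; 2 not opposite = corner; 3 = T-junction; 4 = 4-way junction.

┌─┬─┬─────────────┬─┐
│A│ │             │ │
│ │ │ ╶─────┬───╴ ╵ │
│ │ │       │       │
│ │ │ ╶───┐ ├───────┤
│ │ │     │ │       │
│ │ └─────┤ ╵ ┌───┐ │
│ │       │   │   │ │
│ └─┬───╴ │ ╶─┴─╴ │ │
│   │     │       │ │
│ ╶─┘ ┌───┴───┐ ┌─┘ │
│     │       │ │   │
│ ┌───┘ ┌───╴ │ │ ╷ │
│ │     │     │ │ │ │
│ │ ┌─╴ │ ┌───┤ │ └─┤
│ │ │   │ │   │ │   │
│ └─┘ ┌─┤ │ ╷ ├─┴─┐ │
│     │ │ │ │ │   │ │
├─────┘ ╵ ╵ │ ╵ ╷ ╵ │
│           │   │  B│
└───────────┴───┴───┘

Checking cell at (3, 9):
Number of passages: 2
Cell type: straight corridor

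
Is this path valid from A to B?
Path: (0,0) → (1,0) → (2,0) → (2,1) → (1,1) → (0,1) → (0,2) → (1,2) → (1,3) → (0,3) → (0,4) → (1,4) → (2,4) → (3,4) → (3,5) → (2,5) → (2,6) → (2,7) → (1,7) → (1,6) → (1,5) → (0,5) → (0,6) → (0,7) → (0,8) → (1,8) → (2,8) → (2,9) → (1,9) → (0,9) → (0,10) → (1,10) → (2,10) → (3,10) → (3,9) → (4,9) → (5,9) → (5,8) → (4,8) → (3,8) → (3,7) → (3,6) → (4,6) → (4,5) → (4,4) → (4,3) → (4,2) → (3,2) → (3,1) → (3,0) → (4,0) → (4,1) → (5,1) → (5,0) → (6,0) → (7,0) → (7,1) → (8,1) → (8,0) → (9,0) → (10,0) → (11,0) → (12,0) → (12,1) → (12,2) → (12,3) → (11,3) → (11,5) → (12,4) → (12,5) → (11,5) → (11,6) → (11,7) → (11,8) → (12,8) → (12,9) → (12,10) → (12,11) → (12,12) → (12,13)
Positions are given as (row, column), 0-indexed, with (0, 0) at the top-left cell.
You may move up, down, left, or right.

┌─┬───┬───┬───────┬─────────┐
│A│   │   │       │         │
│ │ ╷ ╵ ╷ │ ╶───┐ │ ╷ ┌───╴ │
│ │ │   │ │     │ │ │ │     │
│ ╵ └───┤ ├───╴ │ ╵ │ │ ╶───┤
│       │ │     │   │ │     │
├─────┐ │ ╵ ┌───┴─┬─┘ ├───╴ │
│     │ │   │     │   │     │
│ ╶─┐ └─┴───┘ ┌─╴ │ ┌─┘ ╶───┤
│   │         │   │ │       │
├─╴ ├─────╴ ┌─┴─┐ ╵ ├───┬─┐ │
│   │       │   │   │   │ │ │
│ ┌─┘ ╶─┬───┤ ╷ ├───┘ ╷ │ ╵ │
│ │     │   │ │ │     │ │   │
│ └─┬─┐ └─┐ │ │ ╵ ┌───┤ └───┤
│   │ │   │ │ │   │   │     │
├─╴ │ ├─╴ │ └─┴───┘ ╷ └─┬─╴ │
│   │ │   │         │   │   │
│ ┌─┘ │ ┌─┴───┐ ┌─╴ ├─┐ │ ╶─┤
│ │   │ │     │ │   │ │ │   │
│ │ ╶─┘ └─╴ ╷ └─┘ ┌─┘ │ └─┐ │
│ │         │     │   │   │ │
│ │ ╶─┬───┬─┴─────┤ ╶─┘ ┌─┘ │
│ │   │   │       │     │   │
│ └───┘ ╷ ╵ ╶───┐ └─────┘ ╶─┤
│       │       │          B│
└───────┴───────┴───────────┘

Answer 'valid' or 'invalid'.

Checking path validity:
Result: Invalid move at step 67: cannot move from (11, 3) to (11, 5).

invalid

Correct solution:

┌─┬───┬───┬───────┬─────────┐
│A│↱ ↓│↱ ↓│↱ → → ↓│↱ ↓      │
│ │ ╷ ╵ ╷ │ ╶───┐ │ ╷ ┌───╴ │
│↓│↑│↳ ↑│↓│↑ ← ↰│↓│↑│↓│     │
│ ╵ └───┤ ├───╴ │ ╵ │ │ ╶───┤
│↳ ↑    │↓│↱ → ↑│↳ ↑│↓│     │
├─────┐ │ ╵ ┌───┴─┬─┘ ├───╴ │
│↓ ← ↰│ │↳ ↑│↓ ← ↰│↓ ↲│     │
│ ╶─┐ └─┴───┘ ┌─╴ │ ┌─┘ ╶───┤
│↳ ↓│↑ ← ← ← ↲│  ↑│↓│       │
├─╴ ├─────╴ ┌─┴─┐ ╵ ├───┬─┐ │
│↓ ↲│       │   │↑ ↲│   │ │ │
│ ┌─┘ ╶─┬───┤ ╷ ├───┘ ╷ │ ╵ │
│↓│     │   │ │ │     │ │   │
│ └─┬─┐ └─┐ │ │ ╵ ┌───┤ └───┤
│↳ ↓│ │   │ │ │   │   │     │
├─╴ │ ├─╴ │ └─┴───┘ ╷ └─┬─╴ │
│↓ ↲│ │   │         │   │   │
│ ┌─┘ │ ┌─┴───┐ ┌─╴ ├─┐ │ ╶─┤
│↓│   │ │     │ │   │ │ │   │
│ │ ╶─┘ └─╴ ╷ └─┘ ┌─┘ │ └─┐ │
│↓│         │     │   │   │ │
│ │ ╶─┬───┬─┴─────┤ ╶─┘ ┌─┘ │
│↓│   │↱ ↓│↱ → → ↓│     │   │
│ └───┘ ╷ ╵ ╶───┐ └─────┘ ╶─┤
│↳ → → ↑│↳ ↑    │↳ → → → → B│
└───────┴───────┴───────────┘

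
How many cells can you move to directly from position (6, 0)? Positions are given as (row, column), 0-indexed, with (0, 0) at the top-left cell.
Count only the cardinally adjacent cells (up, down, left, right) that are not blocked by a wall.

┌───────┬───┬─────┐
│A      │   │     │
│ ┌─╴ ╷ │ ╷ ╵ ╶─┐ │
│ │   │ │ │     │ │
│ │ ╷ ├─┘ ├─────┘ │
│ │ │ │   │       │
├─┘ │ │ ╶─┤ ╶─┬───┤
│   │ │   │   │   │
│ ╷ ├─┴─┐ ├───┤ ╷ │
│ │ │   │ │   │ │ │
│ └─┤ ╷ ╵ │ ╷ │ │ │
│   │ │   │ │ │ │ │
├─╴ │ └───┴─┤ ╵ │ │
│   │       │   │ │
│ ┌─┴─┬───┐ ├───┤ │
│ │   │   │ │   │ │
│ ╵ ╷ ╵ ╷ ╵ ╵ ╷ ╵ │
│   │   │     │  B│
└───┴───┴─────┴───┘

Checking passable neighbors of (6, 0):
Neighbors: (7, 0), (6, 1)
Count: 2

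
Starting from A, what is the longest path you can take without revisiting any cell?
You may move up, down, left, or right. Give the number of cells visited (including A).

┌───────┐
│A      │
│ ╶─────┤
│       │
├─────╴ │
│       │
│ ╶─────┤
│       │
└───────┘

Finding longest simple path using DFS:
Start: (0, 0)
Longest path visits 13 cells
Path: A → down → right → right → right → down → left → left → left → down → right → right → right

Solution:

┌───────┐
│A      │
│ ╶─────┤
│↳ → → ↓│
├─────╴ │
│↓ ← ← ↲│
│ ╶─────┤
│↳ → → B│
└───────┘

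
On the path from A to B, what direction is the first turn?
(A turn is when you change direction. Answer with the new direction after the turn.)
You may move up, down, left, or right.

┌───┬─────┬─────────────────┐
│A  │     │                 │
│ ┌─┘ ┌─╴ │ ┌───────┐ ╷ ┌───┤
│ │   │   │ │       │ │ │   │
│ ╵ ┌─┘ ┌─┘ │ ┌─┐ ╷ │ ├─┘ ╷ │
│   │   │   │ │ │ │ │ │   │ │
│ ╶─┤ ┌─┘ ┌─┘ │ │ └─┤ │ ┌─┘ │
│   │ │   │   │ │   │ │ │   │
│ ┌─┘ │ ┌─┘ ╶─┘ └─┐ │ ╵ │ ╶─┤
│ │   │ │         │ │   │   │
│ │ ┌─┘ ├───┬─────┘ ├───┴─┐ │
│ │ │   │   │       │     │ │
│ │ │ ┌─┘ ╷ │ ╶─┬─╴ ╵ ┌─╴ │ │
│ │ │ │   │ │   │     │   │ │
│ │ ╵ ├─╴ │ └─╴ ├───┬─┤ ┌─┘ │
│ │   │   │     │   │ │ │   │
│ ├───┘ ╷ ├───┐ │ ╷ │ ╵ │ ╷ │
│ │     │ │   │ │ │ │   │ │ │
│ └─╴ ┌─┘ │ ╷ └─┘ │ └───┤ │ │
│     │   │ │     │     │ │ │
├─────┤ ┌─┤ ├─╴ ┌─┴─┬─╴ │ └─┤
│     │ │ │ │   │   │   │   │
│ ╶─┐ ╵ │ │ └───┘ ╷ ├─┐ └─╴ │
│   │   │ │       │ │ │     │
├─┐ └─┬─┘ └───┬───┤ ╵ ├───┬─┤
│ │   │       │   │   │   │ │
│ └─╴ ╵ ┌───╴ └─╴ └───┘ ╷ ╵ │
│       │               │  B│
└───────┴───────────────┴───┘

Directions: down, down, down, down, down, down, down, down, down, right, right, up, right, up, right, down, down, left, down, down, left, up, left, left, down, right, down, right, down, right, up, right, right, right, down, right, right, right, right, right, up, right, down, right
First turn direction: right

Solution:

┌───┬─────┬─────────────────┐
│A  │     │                 │
│ ┌─┘ ┌─╴ │ ┌───────┐ ╷ ┌───┤
│↓│   │   │ │       │ │ │   │
│ ╵ ┌─┘ ┌─┘ │ ┌─┐ ╷ │ ├─┘ ╷ │
│↓  │   │   │ │ │ │ │ │   │ │
│ ╶─┤ ┌─┘ ┌─┘ │ │ └─┤ │ ┌─┘ │
│↓  │ │   │   │ │   │ │ │   │
│ ┌─┘ │ ┌─┘ ╶─┘ └─┐ │ ╵ │ ╶─┤
│↓│   │ │         │ │   │   │
│ │ ┌─┘ ├───┬─────┘ ├───┴─┐ │
│↓│ │   │   │       │     │ │
│ │ │ ┌─┘ ╷ │ ╶─┬─╴ ╵ ┌─╴ │ │
│↓│ │ │   │ │   │     │   │ │
│ │ ╵ ├─╴ │ └─╴ ├───┬─┤ ┌─┘ │
│↓│   │↱ ↓│     │   │ │ │   │
│ ├───┘ ╷ ├───┐ │ ╷ │ ╵ │ ╷ │
│↓│  ↱ ↑│↓│   │ │ │ │   │ │ │
│ └─╴ ┌─┘ │ ╷ └─┘ │ └───┤ │ │
│↳ → ↑│↓ ↲│ │     │     │ │ │
├─────┤ ┌─┤ ├─╴ ┌─┴─┬─╴ │ └─┤
│↓ ← ↰│↓│ │ │   │   │   │   │
│ ╶─┐ ╵ │ │ └───┘ ╷ ├─┐ └─╴ │
│↳ ↓│↑ ↲│ │       │ │ │     │
├─┐ └─┬─┘ └───┬───┤ ╵ ├───┬─┤
│ │↳ ↓│↱ → → ↓│   │   │↱ ↓│ │
│ └─╴ ╵ ┌───╴ └─╴ └───┘ ╷ ╵ │
│    ↳ ↑│    ↳ → → → → ↑│↳ B│
└───────┴───────────────┴───┘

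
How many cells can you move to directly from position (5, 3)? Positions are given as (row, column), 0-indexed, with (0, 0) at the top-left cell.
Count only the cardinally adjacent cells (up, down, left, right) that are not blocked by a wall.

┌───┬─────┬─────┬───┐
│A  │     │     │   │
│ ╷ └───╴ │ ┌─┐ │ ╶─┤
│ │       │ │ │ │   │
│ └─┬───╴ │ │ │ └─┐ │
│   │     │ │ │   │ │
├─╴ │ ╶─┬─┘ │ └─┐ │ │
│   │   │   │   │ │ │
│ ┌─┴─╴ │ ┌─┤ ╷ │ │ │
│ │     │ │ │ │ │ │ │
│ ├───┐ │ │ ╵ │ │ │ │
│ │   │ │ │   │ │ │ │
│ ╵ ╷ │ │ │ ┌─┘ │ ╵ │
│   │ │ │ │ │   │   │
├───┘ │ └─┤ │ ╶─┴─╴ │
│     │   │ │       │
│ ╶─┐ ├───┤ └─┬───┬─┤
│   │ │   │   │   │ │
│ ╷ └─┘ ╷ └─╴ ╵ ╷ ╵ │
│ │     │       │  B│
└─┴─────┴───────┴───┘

Checking passable neighbors of (5, 3):
Neighbors: (4, 3), (6, 3)
Count: 2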